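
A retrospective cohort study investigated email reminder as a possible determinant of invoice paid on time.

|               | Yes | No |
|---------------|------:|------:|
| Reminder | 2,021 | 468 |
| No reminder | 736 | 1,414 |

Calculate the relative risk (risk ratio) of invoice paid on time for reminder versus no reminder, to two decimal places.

2.37

Cells: a = 2021, b = 468, c = 736, d = 1414.
Risk in exposed = 2021/2489 = 0.81197; risk in unexposed = 736/2150 = 0.34233.
RR = 0.81197 / 0.34233 = 2.37193
The risk among the exposed is 2.37 times that among the unexposed.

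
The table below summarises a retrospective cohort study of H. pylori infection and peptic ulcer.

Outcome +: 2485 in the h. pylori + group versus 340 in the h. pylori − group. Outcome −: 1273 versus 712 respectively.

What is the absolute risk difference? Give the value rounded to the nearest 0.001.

From the description: a = 2485, b = 1273, c = 340, d = 712.
Risk in exposed = 2485/3758 = 0.661256; risk in unexposed = 340/1052 = 0.323194.
Risk difference = 0.661256 − 0.323194 = 0.338062

0.338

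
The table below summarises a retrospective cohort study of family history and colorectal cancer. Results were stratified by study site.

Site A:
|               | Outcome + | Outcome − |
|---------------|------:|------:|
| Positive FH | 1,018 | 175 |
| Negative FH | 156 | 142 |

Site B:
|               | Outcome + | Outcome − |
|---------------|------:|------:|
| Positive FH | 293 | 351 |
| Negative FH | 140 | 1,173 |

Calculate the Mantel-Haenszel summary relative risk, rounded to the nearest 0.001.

RR_MH = Σ(aᵢ·n₀ᵢ/nᵢ) / Σ(cᵢ·n₁ᵢ/nᵢ), with n₁ᵢ = aᵢ+bᵢ (exposed), n₀ᵢ = cᵢ+dᵢ (unexposed), nᵢ = n₁ᵢ+n₀ᵢ.
Stratum 1 (Site A): n₁ = 1193, n₀ = 298, n = 1491; a·n₀/n = 1018·298/1491 = 203.4634; c·n₁/n = 156·1193/1491 = 124.8209
Stratum 2 (Site B): n₁ = 644, n₀ = 1313, n = 1957; a·n₀/n = 293·1313/1957 = 196.5810; c·n₁/n = 140·644/1957 = 46.0705
RR_MH = (203.4634 + 196.5810) / (124.8209 + 46.0705) = 400.0444 / 170.8914 = 2.34093

2.341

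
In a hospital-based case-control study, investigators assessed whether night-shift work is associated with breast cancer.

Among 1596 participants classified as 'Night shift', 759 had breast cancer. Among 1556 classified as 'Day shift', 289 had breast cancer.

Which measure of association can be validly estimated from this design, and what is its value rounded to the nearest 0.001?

3.976

From the description: a = 759, b = 837, c = 289, d = 1267.
This is a hospital-based case-control study: participants were sampled on outcome status, so risks in the source population cannot be estimated directly — relative risk is not valid here. The odds ratio is the appropriate measure.
OR = (a·d)/(b·c) = (759 × 1267) / (837 × 289) = 961653 / 241893 = 3.97553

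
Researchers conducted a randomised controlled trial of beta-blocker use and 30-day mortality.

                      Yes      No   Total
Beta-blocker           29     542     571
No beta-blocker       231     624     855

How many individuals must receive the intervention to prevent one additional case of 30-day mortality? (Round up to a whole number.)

Risk in treated group = 29/571 = 0.05079; risk in control = 231/855 = 0.27018.
Absolute risk reduction = 0.27018 − 0.05079 = 0.21939
NNT = 1 / ARR = 1 / 0.21939 = 4.558 → round up → 5

5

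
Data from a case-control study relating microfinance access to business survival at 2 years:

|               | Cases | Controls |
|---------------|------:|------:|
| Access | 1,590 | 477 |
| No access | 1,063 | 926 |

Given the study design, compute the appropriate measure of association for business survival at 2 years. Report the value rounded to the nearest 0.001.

Cells: a = 1590, b = 477, c = 1063, d = 926.
This is a case-control study: participants were sampled on outcome status, so risks in the source population cannot be estimated directly — relative risk is not valid here. The odds ratio is the appropriate measure.
OR = (a·d)/(b·c) = (1590 × 926) / (477 × 1063) = 1472340 / 507051 = 2.90373

2.904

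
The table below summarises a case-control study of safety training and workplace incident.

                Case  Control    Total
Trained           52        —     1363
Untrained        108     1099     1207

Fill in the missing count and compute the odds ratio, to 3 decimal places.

The missing cell is in the exposed row: 1363 − 52 = 1311.
So a = 52, b = 1311, c = 108, d = 1099.
OR = (a·d)/(b·c) = (52 × 1099) / (1311 × 108) = 57148 / 141588 = 0.40362

0.404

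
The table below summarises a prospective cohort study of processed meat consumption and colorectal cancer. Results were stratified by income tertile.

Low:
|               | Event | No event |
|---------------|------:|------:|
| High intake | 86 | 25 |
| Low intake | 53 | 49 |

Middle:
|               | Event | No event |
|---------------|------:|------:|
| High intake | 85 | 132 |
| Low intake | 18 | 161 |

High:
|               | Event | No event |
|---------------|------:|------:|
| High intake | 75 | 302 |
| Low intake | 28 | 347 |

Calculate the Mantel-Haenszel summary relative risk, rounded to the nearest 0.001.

RR_MH = Σ(aᵢ·n₀ᵢ/nᵢ) / Σ(cᵢ·n₁ᵢ/nᵢ), with n₁ᵢ = aᵢ+bᵢ (exposed), n₀ᵢ = cᵢ+dᵢ (unexposed), nᵢ = n₁ᵢ+n₀ᵢ.
Stratum 1 (Low): n₁ = 111, n₀ = 102, n = 213; a·n₀/n = 86·102/213 = 41.1831; c·n₁/n = 53·111/213 = 27.6197
Stratum 2 (Middle): n₁ = 217, n₀ = 179, n = 396; a·n₀/n = 85·179/396 = 38.4217; c·n₁/n = 18·217/396 = 9.8636
Stratum 3 (High): n₁ = 377, n₀ = 375, n = 752; a·n₀/n = 75·375/752 = 37.4003; c·n₁/n = 28·377/752 = 14.0372
RR_MH = (41.1831 + 38.4217 + 37.4003) / (27.6197 + 9.8636 + 14.0372) = 117.0051 / 51.5206 = 2.27104

2.271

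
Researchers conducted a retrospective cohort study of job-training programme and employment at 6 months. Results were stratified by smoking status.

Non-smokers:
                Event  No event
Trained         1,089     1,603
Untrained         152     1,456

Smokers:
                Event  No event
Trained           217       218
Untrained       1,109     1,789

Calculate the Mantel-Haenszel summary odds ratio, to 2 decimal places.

OR_MH = Σ(aᵢdᵢ/nᵢ) / Σ(bᵢcᵢ/nᵢ), where nᵢ is the stratum total.
Stratum 1 (Non-smokers): n = 4300; a·d/n = 1089·1456/4300 = 368.7405; b·c/n = 1603·152/4300 = 56.6642
Stratum 2 (Smokers): n = 3333; a·d/n = 217·1789/3333 = 116.4755; b·c/n = 218·1109/3333 = 72.5359
OR_MH = (368.7405 + 116.4755) / (56.6642 + 72.5359) = 485.2160 / 129.2000 = 3.75554

3.76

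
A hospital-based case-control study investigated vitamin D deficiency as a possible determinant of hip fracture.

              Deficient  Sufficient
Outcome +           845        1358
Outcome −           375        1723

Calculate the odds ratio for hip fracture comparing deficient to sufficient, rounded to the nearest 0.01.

Reading the table with exposure as columns: a = 845 (Deficient, case), b = 375 (Deficient, non-case), c = 1358 (Sufficient, case), d = 1723.
OR = (a·d)/(b·c) = (845 × 1723) / (375 × 1358) = 1455935 / 509250 = 2.85898
The odds of hip fracture are about 2.86 times as high in the deficient group.

2.86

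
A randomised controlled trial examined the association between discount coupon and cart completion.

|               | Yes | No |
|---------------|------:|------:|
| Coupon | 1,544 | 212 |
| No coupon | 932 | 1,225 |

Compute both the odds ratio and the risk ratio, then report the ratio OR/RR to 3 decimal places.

4.704

Cells: a = 1544, b = 212, c = 932, d = 1225.
OR = (1544·1225)/(212·932) = 1891400/197584 = 9.57264
Risk in exposed = 1544/1756 = 0.87927; risk in unexposed = 932/2157 = 0.43208; RR = 2.03497
OR/RR = 9.57264 / 2.03497 = 4.70408
The outcome is not rare, so the OR lies further from 1 than the RR.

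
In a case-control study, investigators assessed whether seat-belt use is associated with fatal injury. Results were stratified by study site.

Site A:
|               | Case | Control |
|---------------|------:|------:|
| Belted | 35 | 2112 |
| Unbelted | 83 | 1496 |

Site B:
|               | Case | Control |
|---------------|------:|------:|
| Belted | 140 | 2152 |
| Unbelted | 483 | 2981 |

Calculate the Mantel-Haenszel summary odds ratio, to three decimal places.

OR_MH = Σ(aᵢdᵢ/nᵢ) / Σ(bᵢcᵢ/nᵢ), where nᵢ is the stratum total.
Stratum 1 (Site A): n = 3726; a·d/n = 35·1496/3726 = 14.0526; b·c/n = 2112·83/3726 = 47.0467
Stratum 2 (Site B): n = 5756; a·d/n = 140·2981/5756 = 72.5052; b·c/n = 2152·483/5756 = 180.5796
OR_MH = (14.0526 + 72.5052) / (47.0467 + 180.5796) = 86.5578 / 227.6263 = 0.38026

0.380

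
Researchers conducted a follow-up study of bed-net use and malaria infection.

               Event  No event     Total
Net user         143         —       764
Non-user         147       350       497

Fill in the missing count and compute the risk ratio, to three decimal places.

0.633

The missing cell is in the exposed row: 764 − 143 = 621.
So a = 143, b = 621, c = 147, d = 350.
RR = [a/(a+b)] / [c/(c+d)] = (143/764) / (147/497) = 0.18717/0.29577 = 0.63282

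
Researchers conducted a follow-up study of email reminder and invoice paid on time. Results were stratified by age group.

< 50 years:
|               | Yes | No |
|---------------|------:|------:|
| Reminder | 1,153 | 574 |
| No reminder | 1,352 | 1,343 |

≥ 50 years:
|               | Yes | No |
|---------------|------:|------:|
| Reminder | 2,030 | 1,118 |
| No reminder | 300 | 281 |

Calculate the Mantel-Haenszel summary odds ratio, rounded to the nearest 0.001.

OR_MH = Σ(aᵢdᵢ/nᵢ) / Σ(bᵢcᵢ/nᵢ), where nᵢ is the stratum total.
Stratum 1 (< 50 years): n = 4422; a·d/n = 1153·1343/4422 = 350.1762; b·c/n = 574·1352/4422 = 175.4971
Stratum 2 (≥ 50 years): n = 3729; a·d/n = 2030·281/3729 = 152.9713; b·c/n = 1118·300/3729 = 89.9437
OR_MH = (350.1762 + 152.9713) / (175.4971 + 89.9437) = 503.1475 / 265.4407 = 1.89552

1.896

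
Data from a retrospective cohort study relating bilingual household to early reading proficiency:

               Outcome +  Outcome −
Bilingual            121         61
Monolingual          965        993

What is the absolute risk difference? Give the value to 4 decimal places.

0.1720

Cells: a = 121, b = 61, c = 965, d = 993.
Risk in exposed = 121/182 = 0.664835; risk in unexposed = 965/1958 = 0.492850.
Risk difference = 0.664835 − 0.492850 = 0.171985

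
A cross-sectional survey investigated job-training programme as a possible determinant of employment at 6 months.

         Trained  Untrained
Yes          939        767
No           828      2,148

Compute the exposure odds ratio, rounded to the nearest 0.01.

Reading the table with exposure as columns: a = 939 (Trained, case), b = 828 (Trained, non-case), c = 767 (Untrained, case), d = 2148.
OR = (a·d)/(b·c) = (939 × 2148) / (828 × 767) = 2016972 / 635076 = 3.17595
The odds of employment at 6 months are about 3.18 times as high in the trained group.

3.18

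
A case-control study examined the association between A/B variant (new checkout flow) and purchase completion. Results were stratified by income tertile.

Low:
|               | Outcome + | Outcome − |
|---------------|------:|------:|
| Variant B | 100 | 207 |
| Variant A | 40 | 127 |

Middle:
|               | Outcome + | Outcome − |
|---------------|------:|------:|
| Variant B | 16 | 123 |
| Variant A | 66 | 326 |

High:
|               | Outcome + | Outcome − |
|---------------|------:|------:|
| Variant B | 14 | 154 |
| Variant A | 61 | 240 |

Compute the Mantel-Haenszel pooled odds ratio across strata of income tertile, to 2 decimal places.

0.83

OR_MH = Σ(aᵢdᵢ/nᵢ) / Σ(bᵢcᵢ/nᵢ), where nᵢ is the stratum total.
Stratum 1 (Low): n = 474; a·d/n = 100·127/474 = 26.7932; b·c/n = 207·40/474 = 17.4684
Stratum 2 (Middle): n = 531; a·d/n = 16·326/531 = 9.8230; b·c/n = 123·66/531 = 15.2881
Stratum 3 (High): n = 469; a·d/n = 14·240/469 = 7.1642; b·c/n = 154·61/469 = 20.0299
OR_MH = (26.7932 + 9.8230 + 7.1642) / (17.4684 + 15.2881 + 20.0299) = 43.7804 / 52.7863 = 0.82939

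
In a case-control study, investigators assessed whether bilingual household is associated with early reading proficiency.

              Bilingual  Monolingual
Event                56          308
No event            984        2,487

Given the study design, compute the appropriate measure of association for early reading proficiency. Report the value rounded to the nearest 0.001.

0.460

Reading the table with exposure as columns: a = 56 (Bilingual, case), b = 984 (Bilingual, non-case), c = 308 (Monolingual, case), d = 2487.
This is a case-control study: participants were sampled on outcome status, so risks in the source population cannot be estimated directly — relative risk is not valid here. The odds ratio is the appropriate measure.
OR = (a·d)/(b·c) = (56 × 2487) / (984 × 308) = 139272 / 303072 = 0.45953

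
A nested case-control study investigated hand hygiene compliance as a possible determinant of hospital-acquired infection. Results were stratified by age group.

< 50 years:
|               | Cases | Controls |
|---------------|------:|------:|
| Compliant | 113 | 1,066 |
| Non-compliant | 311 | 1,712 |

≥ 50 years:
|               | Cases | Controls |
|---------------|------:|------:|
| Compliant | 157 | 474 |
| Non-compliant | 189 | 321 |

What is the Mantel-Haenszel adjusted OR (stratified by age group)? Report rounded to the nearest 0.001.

0.574

OR_MH = Σ(aᵢdᵢ/nᵢ) / Σ(bᵢcᵢ/nᵢ), where nᵢ is the stratum total.
Stratum 1 (< 50 years): n = 3202; a·d/n = 113·1712/3202 = 60.4172; b·c/n = 1066·311/3202 = 103.5372
Stratum 2 (≥ 50 years): n = 1141; a·d/n = 157·321/1141 = 44.1691; b·c/n = 474·189/1141 = 78.5153
OR_MH = (60.4172 + 44.1691) / (103.5372 + 78.5153) = 104.5864 / 182.0525 = 0.57448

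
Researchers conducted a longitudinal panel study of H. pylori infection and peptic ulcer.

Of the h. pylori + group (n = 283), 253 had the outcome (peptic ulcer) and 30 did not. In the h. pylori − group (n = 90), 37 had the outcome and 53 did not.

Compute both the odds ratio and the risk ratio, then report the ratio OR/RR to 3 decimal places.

5.555

From the description: a = 253, b = 30, c = 37, d = 53.
OR = (253·53)/(30·37) = 13409/1110 = 12.08018
Risk in exposed = 253/283 = 0.89399; risk in unexposed = 37/90 = 0.41111; RR = 2.17458
OR/RR = 12.08018 / 2.17458 = 5.55519
The outcome is not rare, so the OR lies further from 1 than the RR.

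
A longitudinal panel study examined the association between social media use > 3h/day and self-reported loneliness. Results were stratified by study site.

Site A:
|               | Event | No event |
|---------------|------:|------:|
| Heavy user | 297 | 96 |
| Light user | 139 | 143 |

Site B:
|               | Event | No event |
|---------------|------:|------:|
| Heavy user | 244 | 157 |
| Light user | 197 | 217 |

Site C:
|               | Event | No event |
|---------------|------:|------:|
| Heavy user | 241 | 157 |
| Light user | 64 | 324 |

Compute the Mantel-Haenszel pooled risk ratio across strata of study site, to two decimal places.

RR_MH = Σ(aᵢ·n₀ᵢ/nᵢ) / Σ(cᵢ·n₁ᵢ/nᵢ), with n₁ᵢ = aᵢ+bᵢ (exposed), n₀ᵢ = cᵢ+dᵢ (unexposed), nᵢ = n₁ᵢ+n₀ᵢ.
Stratum 1 (Site A): n₁ = 393, n₀ = 282, n = 675; a·n₀/n = 297·282/675 = 124.0800; c·n₁/n = 139·393/675 = 80.9289
Stratum 2 (Site B): n₁ = 401, n₀ = 414, n = 815; a·n₀/n = 244·414/815 = 123.9460; c·n₁/n = 197·401/815 = 96.9288
Stratum 3 (Site C): n₁ = 398, n₀ = 388, n = 786; a·n₀/n = 241·388/786 = 118.9669; c·n₁/n = 64·398/786 = 32.4071
RR_MH = (124.0800 + 123.9460 + 118.9669) / (80.9289 + 96.9288 + 32.4071) = 366.9929 / 210.2648 = 1.74538

1.75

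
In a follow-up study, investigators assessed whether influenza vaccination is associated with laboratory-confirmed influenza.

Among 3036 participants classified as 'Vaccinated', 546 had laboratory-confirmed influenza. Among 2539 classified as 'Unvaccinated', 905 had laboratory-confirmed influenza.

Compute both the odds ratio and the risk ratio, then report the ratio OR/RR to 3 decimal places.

From the description: a = 546, b = 2490, c = 905, d = 1634.
OR = (546·1634)/(2490·905) = 892164/2253450 = 0.39591
Risk in exposed = 546/3036 = 0.17984; risk in unexposed = 905/2539 = 0.35644; RR = 0.50455
OR/RR = 0.39591 / 0.50455 = 0.78468
The outcome is not rare, so the OR lies further from 1 than the RR.

0.785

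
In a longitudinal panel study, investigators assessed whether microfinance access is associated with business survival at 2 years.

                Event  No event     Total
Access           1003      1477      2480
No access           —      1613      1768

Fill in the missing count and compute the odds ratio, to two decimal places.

The missing cell is in the unexposed row: 1768 − 1613 = 155.
So a = 1003, b = 1477, c = 155, d = 1613.
OR = (a·d)/(b·c) = (1003 × 1613) / (1477 × 155) = 1617839 / 228935 = 7.06680

7.07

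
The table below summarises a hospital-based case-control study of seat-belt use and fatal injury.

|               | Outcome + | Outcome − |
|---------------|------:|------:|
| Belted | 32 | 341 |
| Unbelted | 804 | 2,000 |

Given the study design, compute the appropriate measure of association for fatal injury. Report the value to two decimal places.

0.23

Cells: a = 32, b = 341, c = 804, d = 2000.
This is a hospital-based case-control study: participants were sampled on outcome status, so risks in the source population cannot be estimated directly — relative risk is not valid here. The odds ratio is the appropriate measure.
OR = (a·d)/(b·c) = (32 × 2000) / (341 × 804) = 64000 / 274164 = 0.23344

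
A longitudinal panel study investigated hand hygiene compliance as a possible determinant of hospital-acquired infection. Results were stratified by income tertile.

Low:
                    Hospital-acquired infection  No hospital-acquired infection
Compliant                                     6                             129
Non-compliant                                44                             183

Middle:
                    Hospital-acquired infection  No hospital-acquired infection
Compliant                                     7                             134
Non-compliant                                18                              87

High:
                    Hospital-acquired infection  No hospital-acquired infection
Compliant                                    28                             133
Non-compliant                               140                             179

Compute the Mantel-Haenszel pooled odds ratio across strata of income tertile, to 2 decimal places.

OR_MH = Σ(aᵢdᵢ/nᵢ) / Σ(bᵢcᵢ/nᵢ), where nᵢ is the stratum total.
Stratum 1 (Low): n = 362; a·d/n = 6·183/362 = 3.0331; b·c/n = 129·44/362 = 15.6796
Stratum 2 (Middle): n = 246; a·d/n = 7·87/246 = 2.4756; b·c/n = 134·18/246 = 9.8049
Stratum 3 (High): n = 480; a·d/n = 28·179/480 = 10.4417; b·c/n = 133·140/480 = 38.7917
OR_MH = (3.0331 + 2.4756 + 10.4417) / (15.6796 + 9.8049 + 38.7917) = 15.9504 / 64.2761 = 0.24815

0.25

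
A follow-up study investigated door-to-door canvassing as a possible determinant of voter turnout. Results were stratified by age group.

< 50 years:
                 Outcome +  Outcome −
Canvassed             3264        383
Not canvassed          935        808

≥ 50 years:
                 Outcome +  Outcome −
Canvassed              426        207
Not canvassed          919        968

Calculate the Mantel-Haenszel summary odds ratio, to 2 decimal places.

4.60

OR_MH = Σ(aᵢdᵢ/nᵢ) / Σ(bᵢcᵢ/nᵢ), where nᵢ is the stratum total.
Stratum 1 (< 50 years): n = 5390; a·d/n = 3264·808/5390 = 489.2972; b·c/n = 383·935/5390 = 66.4388
Stratum 2 (≥ 50 years): n = 2520; a·d/n = 426·968/2520 = 163.6381; b·c/n = 207·919/2520 = 75.4893
OR_MH = (489.2972 + 163.6381) / (66.4388 + 75.4893) = 652.9353 / 141.9281 = 4.60047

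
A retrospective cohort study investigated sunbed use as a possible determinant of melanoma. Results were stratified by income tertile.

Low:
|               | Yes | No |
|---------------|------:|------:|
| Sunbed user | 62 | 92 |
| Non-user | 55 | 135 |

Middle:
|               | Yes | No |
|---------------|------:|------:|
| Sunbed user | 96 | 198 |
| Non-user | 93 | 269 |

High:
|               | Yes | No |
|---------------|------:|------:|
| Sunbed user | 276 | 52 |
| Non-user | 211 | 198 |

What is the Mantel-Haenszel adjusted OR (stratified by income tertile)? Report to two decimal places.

2.39

OR_MH = Σ(aᵢdᵢ/nᵢ) / Σ(bᵢcᵢ/nᵢ), where nᵢ is the stratum total.
Stratum 1 (Low): n = 344; a·d/n = 62·135/344 = 24.3314; b·c/n = 92·55/344 = 14.7093
Stratum 2 (Middle): n = 656; a·d/n = 96·269/656 = 39.3659; b·c/n = 198·93/656 = 28.0701
Stratum 3 (High): n = 737; a·d/n = 276·198/737 = 74.1493; b·c/n = 52·211/737 = 14.8874
OR_MH = (24.3314 + 39.3659 + 74.1493) / (14.7093 + 28.0701 + 14.8874) = 137.8465 / 57.6668 = 2.39040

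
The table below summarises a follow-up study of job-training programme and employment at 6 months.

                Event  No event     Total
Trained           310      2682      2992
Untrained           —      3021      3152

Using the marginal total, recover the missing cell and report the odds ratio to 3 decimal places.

The missing cell is in the unexposed row: 3152 − 3021 = 131.
So a = 310, b = 2682, c = 131, d = 3021.
OR = (a·d)/(b·c) = (310 × 3021) / (2682 × 131) = 936510 / 351342 = 2.66552

2.666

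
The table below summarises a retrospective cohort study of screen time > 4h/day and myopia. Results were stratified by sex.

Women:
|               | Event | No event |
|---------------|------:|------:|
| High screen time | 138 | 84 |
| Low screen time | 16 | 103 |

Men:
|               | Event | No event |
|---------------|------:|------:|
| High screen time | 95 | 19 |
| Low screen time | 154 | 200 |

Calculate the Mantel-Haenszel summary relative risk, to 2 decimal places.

RR_MH = Σ(aᵢ·n₀ᵢ/nᵢ) / Σ(cᵢ·n₁ᵢ/nᵢ), with n₁ᵢ = aᵢ+bᵢ (exposed), n₀ᵢ = cᵢ+dᵢ (unexposed), nᵢ = n₁ᵢ+n₀ᵢ.
Stratum 1 (Women): n₁ = 222, n₀ = 119, n = 341; a·n₀/n = 138·119/341 = 48.1584; c·n₁/n = 16·222/341 = 10.4164
Stratum 2 (Men): n₁ = 114, n₀ = 354, n = 468; a·n₀/n = 95·354/468 = 71.8590; c·n₁/n = 154·114/468 = 37.5128
RR_MH = (48.1584 + 71.8590) / (10.4164 + 37.5128) = 120.0173 / 47.9292 = 2.50405

2.50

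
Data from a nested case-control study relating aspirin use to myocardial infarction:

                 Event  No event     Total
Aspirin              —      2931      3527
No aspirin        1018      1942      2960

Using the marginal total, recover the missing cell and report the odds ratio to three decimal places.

The missing cell is in the exposed row: 3527 − 2931 = 596.
So a = 596, b = 2931, c = 1018, d = 1942.
OR = (a·d)/(b·c) = (596 × 1942) / (2931 × 1018) = 1157432 / 2983758 = 0.38791

0.388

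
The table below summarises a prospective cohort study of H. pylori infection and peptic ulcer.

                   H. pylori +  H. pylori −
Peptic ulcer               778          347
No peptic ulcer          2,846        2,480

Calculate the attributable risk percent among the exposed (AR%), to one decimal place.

42.8

Reading the table with exposure as columns: a = 778 (H. pylori +, case), b = 2846 (H. pylori +, non-case), c = 347 (H. pylori −, case), d = 2480.
Risk in exposed = 778/3624 = 0.21468; risk in unexposed = 347/2827 = 0.12274.
RR = 0.21468/0.12274 = 1.74899
AR% = (RR − 1)/RR × 100 = (1.74899 − 1)/1.74899 × 100 = 42.8242%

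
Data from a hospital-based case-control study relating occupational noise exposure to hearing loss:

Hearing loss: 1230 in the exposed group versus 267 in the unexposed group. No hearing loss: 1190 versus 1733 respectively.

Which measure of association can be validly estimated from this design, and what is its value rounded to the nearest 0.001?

From the description: a = 1230, b = 1190, c = 267, d = 1733.
This is a hospital-based case-control study: participants were sampled on outcome status, so risks in the source population cannot be estimated directly — relative risk is not valid here. The odds ratio is the appropriate measure.
OR = (a·d)/(b·c) = (1230 × 1733) / (1190 × 267) = 2131590 / 317730 = 6.70881

6.709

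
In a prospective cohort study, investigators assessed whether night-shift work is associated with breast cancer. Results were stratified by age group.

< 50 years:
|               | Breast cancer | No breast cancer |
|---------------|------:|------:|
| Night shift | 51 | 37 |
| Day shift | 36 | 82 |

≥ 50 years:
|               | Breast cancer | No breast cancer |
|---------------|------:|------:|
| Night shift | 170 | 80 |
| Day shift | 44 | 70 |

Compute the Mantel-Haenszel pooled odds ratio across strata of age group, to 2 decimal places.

3.28

OR_MH = Σ(aᵢdᵢ/nᵢ) / Σ(bᵢcᵢ/nᵢ), where nᵢ is the stratum total.
Stratum 1 (< 50 years): n = 206; a·d/n = 51·82/206 = 20.3010; b·c/n = 37·36/206 = 6.4660
Stratum 2 (≥ 50 years): n = 364; a·d/n = 170·70/364 = 32.6923; b·c/n = 80·44/364 = 9.6703
OR_MH = (20.3010 + 32.6923) / (6.4660 + 9.6703) = 52.9933 / 16.1363 = 3.28409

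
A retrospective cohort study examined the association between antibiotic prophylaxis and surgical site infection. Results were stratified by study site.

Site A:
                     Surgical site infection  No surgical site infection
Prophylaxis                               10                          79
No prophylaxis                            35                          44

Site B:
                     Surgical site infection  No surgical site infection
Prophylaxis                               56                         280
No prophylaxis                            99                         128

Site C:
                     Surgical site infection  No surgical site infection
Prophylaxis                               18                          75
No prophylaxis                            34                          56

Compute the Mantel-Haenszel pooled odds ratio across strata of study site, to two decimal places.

OR_MH = Σ(aᵢdᵢ/nᵢ) / Σ(bᵢcᵢ/nᵢ), where nᵢ is the stratum total.
Stratum 1 (Site A): n = 168; a·d/n = 10·44/168 = 2.6190; b·c/n = 79·35/168 = 16.4583
Stratum 2 (Site B): n = 563; a·d/n = 56·128/563 = 12.7318; b·c/n = 280·99/563 = 49.2362
Stratum 3 (Site C): n = 183; a·d/n = 18·56/183 = 5.5082; b·c/n = 75·34/183 = 13.9344
OR_MH = (2.6190 + 12.7318 + 5.5082) / (16.4583 + 49.2362 + 13.9344) = 20.8590 / 79.6290 = 0.26195

0.26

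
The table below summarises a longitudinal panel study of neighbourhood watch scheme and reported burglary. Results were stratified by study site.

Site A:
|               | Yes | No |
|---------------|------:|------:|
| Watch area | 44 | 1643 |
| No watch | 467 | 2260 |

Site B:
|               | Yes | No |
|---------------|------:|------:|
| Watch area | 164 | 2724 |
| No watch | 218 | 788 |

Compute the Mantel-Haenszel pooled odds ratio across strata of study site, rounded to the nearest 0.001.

0.171

OR_MH = Σ(aᵢdᵢ/nᵢ) / Σ(bᵢcᵢ/nᵢ), where nᵢ is the stratum total.
Stratum 1 (Site A): n = 4414; a·d/n = 44·2260/4414 = 22.5283; b·c/n = 1643·467/4414 = 173.8290
Stratum 2 (Site B): n = 3894; a·d/n = 164·788/3894 = 33.1875; b·c/n = 2724·218/3894 = 152.4992
OR_MH = (22.5283 + 33.1875) / (173.8290 + 152.4992) = 55.7158 / 326.3282 = 0.17074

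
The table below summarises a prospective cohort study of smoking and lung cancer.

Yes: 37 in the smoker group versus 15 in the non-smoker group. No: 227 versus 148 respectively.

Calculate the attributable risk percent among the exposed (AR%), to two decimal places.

34.34

From the description: a = 37, b = 227, c = 15, d = 148.
Risk in exposed = 37/264 = 0.14015; risk in unexposed = 15/163 = 0.09202.
RR = 0.14015/0.09202 = 1.52298
AR% = (RR − 1)/RR × 100 = (1.52298 − 1)/1.52298 × 100 = 34.3392%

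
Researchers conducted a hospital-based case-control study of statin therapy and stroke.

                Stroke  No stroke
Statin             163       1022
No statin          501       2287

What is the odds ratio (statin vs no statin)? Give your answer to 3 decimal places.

0.728

Cells: a = 163, b = 1022, c = 501, d = 2287.
OR = (a·d)/(b·c) = (163 × 2287) / (1022 × 501) = 372781 / 512022 = 0.72806
Exposure is associated with lower odds of stroke (OR = 0.73 < 1).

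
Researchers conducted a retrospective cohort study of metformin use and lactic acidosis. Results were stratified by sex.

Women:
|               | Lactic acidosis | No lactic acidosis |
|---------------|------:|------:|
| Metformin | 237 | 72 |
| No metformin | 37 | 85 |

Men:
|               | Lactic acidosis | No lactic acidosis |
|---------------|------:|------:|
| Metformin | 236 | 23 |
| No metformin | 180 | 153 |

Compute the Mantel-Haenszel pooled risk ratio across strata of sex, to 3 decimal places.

RR_MH = Σ(aᵢ·n₀ᵢ/nᵢ) / Σ(cᵢ·n₁ᵢ/nᵢ), with n₁ᵢ = aᵢ+bᵢ (exposed), n₀ᵢ = cᵢ+dᵢ (unexposed), nᵢ = n₁ᵢ+n₀ᵢ.
Stratum 1 (Women): n₁ = 309, n₀ = 122, n = 431; a·n₀/n = 237·122/431 = 67.0858; c·n₁/n = 37·309/431 = 26.5267
Stratum 2 (Men): n₁ = 259, n₀ = 333, n = 592; a·n₀/n = 236·333/592 = 132.7500; c·n₁/n = 180·259/592 = 78.7500
RR_MH = (67.0858 + 132.7500) / (26.5267 + 78.7500) = 199.8358 / 105.2767 = 1.89820

1.898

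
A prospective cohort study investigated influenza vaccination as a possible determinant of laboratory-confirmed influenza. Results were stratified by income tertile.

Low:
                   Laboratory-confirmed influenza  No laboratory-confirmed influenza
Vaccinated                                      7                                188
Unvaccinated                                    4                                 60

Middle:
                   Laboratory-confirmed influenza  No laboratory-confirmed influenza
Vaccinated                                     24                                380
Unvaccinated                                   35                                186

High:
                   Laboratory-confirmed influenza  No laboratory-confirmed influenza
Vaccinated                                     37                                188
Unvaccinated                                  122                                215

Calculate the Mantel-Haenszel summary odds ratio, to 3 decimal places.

OR_MH = Σ(aᵢdᵢ/nᵢ) / Σ(bᵢcᵢ/nᵢ), where nᵢ is the stratum total.
Stratum 1 (Low): n = 259; a·d/n = 7·60/259 = 1.6216; b·c/n = 188·4/259 = 2.9035
Stratum 2 (Middle): n = 625; a·d/n = 24·186/625 = 7.1424; b·c/n = 380·35/625 = 21.2800
Stratum 3 (High): n = 562; a·d/n = 37·215/562 = 14.1548; b·c/n = 188·122/562 = 40.8114
OR_MH = (1.6216 + 7.1424 + 14.1548) / (2.9035 + 21.2800 + 40.8114) = 22.9188 / 64.9949 = 0.35263

0.353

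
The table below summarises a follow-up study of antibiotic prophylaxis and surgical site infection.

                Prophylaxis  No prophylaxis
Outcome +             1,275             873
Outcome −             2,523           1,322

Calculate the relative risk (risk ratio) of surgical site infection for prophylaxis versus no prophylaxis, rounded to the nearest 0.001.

Reading the table with exposure as columns: a = 1275 (Prophylaxis, case), b = 2523 (Prophylaxis, non-case), c = 873 (No prophylaxis, case), d = 1322.
Risk in exposed = 1275/3798 = 0.33570; risk in unexposed = 873/2195 = 0.39772.
RR = 0.33570 / 0.39772 = 0.84406
The risk is 16% lower among the exposed than among the unexposed.

0.844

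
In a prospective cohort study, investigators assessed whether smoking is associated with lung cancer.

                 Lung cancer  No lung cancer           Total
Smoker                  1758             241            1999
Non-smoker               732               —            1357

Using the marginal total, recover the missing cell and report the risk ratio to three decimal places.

The missing cell is in the unexposed row: 1357 − 732 = 625.
So a = 1758, b = 241, c = 732, d = 625.
RR = [a/(a+b)] / [c/(c+d)] = (1758/1999) / (732/1357) = 0.87944/0.53943 = 1.63033

1.630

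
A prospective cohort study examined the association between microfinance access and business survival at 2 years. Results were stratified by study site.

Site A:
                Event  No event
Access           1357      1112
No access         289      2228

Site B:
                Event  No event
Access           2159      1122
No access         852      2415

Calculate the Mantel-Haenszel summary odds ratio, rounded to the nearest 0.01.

OR_MH = Σ(aᵢdᵢ/nᵢ) / Σ(bᵢcᵢ/nᵢ), where nᵢ is the stratum total.
Stratum 1 (Site A): n = 4986; a·d/n = 1357·2228/4986 = 606.3771; b·c/n = 1112·289/4986 = 64.4541
Stratum 2 (Site B): n = 6548; a·d/n = 2159·2415/6548 = 796.2714; b·c/n = 1122·852/6548 = 145.9902
OR_MH = (606.3771 + 796.2714) / (64.4541 + 145.9902) = 1402.6484 / 210.4443 = 6.66518

6.67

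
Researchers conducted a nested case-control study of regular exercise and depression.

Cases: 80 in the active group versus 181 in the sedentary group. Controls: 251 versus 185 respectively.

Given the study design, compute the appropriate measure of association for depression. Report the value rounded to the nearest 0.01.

From the description: a = 80, b = 251, c = 181, d = 185.
This is a nested case-control study: participants were sampled on outcome status, so risks in the source population cannot be estimated directly — relative risk is not valid here. The odds ratio is the appropriate measure.
OR = (a·d)/(b·c) = (80 × 185) / (251 × 181) = 14800 / 45431 = 0.32577

0.33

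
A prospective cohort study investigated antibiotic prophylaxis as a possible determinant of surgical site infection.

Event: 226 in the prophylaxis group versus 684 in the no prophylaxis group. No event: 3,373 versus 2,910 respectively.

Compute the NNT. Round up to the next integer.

Risk in treated group = 226/3599 = 0.06280; risk in control = 684/3594 = 0.19032.
Absolute risk reduction = 0.19032 − 0.06280 = 0.12752
NNT = 1 / ARR = 1 / 0.12752 = 7.842 → round up → 8

8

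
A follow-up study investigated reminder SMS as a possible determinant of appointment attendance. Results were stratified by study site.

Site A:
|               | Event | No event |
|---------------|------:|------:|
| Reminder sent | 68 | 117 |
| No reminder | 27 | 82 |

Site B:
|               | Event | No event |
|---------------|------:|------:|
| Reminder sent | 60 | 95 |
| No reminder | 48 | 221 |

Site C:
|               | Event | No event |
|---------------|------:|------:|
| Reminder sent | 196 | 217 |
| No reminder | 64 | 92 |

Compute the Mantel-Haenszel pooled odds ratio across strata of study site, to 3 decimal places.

OR_MH = Σ(aᵢdᵢ/nᵢ) / Σ(bᵢcᵢ/nᵢ), where nᵢ is the stratum total.
Stratum 1 (Site A): n = 294; a·d/n = 68·82/294 = 18.9660; b·c/n = 117·27/294 = 10.7449
Stratum 2 (Site B): n = 424; a·d/n = 60·221/424 = 31.2736; b·c/n = 95·48/424 = 10.7547
Stratum 3 (Site C): n = 569; a·d/n = 196·92/569 = 31.6907; b·c/n = 217·64/569 = 24.4077
OR_MH = (18.9660 + 31.2736 + 31.6907) / (10.7449 + 10.7547 + 24.4077) = 81.9303 / 45.9073 = 1.78469

1.785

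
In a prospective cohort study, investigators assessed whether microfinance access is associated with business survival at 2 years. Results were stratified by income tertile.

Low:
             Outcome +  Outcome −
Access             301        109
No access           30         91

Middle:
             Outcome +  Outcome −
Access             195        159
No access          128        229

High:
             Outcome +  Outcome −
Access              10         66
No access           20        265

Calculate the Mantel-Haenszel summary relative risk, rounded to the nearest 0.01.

1.91

RR_MH = Σ(aᵢ·n₀ᵢ/nᵢ) / Σ(cᵢ·n₁ᵢ/nᵢ), with n₁ᵢ = aᵢ+bᵢ (exposed), n₀ᵢ = cᵢ+dᵢ (unexposed), nᵢ = n₁ᵢ+n₀ᵢ.
Stratum 1 (Low): n₁ = 410, n₀ = 121, n = 531; a·n₀/n = 301·121/531 = 68.5895; c·n₁/n = 30·410/531 = 23.1638
Stratum 2 (Middle): n₁ = 354, n₀ = 357, n = 711; a·n₀/n = 195·357/711 = 97.9114; c·n₁/n = 128·354/711 = 63.7300
Stratum 3 (High): n₁ = 76, n₀ = 285, n = 361; a·n₀/n = 10·285/361 = 7.8947; c·n₁/n = 20·76/361 = 4.2105
RR_MH = (68.5895 + 97.9114 + 7.8947) / (23.1638 + 63.7300 + 4.2105) = 174.3956 / 91.1043 = 1.91424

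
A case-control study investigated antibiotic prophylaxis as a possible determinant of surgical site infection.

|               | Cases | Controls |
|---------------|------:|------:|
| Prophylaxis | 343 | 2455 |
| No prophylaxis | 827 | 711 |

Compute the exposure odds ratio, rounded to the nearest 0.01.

0.12

Cells: a = 343, b = 2455, c = 827, d = 711.
OR = (a·d)/(b·c) = (343 × 711) / (2455 × 827) = 243873 / 2030285 = 0.12012
Exposure is associated with lower odds of surgical site infection (OR = 0.12 < 1).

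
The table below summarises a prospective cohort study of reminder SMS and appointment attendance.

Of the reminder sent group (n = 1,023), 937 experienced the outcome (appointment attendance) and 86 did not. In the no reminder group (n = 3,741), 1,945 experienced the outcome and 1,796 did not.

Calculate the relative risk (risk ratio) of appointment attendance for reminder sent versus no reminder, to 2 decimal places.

1.76

From the description: a = 937, b = 86, c = 1945, d = 1796.
Risk in exposed = 937/1023 = 0.91593; risk in unexposed = 1945/3741 = 0.51991.
RR = 0.91593 / 0.51991 = 1.76170
The risk among the exposed is 1.76 times that among the unexposed.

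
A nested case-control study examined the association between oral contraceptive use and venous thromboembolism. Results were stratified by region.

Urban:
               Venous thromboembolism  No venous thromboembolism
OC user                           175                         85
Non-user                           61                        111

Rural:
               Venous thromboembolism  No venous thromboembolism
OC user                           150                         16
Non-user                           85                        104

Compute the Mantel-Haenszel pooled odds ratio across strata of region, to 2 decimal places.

5.62

OR_MH = Σ(aᵢdᵢ/nᵢ) / Σ(bᵢcᵢ/nᵢ), where nᵢ is the stratum total.
Stratum 1 (Urban): n = 432; a·d/n = 175·111/432 = 44.9653; b·c/n = 85·61/432 = 12.0023
Stratum 2 (Rural): n = 355; a·d/n = 150·104/355 = 43.9437; b·c/n = 16·85/355 = 3.8310
OR_MH = (44.9653 + 43.9437) / (12.0023 + 3.8310) = 88.9089 / 15.8333 = 5.61531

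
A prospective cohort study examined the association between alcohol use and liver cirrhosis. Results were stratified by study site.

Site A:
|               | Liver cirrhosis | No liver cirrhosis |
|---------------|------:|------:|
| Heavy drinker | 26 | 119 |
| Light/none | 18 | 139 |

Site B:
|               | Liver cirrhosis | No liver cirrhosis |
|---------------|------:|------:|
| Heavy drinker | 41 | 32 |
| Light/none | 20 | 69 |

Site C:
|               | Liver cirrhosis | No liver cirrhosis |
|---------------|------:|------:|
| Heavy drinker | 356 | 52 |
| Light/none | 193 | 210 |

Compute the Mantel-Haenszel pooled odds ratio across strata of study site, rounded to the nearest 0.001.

OR_MH = Σ(aᵢdᵢ/nᵢ) / Σ(bᵢcᵢ/nᵢ), where nᵢ is the stratum total.
Stratum 1 (Site A): n = 302; a·d/n = 26·139/302 = 11.9669; b·c/n = 119·18/302 = 7.0927
Stratum 2 (Site B): n = 162; a·d/n = 41·69/162 = 17.4630; b·c/n = 32·20/162 = 3.9506
Stratum 3 (Site C): n = 811; a·d/n = 356·210/811 = 92.1825; b·c/n = 52·193/811 = 12.3748
OR_MH = (11.9669 + 17.4630 + 92.1825) / (7.0927 + 3.9506 + 12.3748) = 121.6123 / 23.4182 = 5.19307

5.193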